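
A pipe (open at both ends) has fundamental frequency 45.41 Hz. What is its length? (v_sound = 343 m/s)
L = v/(2f₁) = 3.777 m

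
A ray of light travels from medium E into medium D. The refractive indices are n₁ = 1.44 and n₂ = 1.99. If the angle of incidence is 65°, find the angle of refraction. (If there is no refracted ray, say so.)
sin θ₂ = (n₁/n₂)·sin θ₁ = 0.6558 → θ₂ = 40.98°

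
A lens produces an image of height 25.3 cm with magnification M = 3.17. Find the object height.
ho = |hi|/|M| = 7.981 cm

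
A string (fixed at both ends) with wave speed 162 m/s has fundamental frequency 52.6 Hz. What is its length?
L = v/(2f₁) = 1.54 m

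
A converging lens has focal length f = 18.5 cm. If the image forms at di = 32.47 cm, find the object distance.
1/do = 1/f − 1/di → do = 43 cm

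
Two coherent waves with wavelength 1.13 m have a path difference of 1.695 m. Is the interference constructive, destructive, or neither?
destructive — path difference = 1.5λ, an odd multiple of λ/2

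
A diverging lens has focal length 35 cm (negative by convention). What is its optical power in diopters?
P = 1/f = -2.857 D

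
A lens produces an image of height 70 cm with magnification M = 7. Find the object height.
ho = |hi|/|M| = 10 cm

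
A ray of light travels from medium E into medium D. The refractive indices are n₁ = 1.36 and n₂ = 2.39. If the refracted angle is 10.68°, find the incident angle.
sin θ₁ = (n₂/n₁)·sin θ₂ → θ₁ = 19.01°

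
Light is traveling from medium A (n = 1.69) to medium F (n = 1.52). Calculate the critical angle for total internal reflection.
θc = arcsin(n₂/n₁) = 64.08°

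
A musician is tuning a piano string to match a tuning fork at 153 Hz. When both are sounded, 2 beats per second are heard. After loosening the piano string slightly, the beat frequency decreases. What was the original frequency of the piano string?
155 Hz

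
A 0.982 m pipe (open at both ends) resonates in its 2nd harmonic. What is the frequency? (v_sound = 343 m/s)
fₙ = nv/(2L) = 349.3 Hz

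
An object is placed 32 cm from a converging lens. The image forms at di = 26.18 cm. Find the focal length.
1/f = 1/do + 1/di → f = 14.4 cm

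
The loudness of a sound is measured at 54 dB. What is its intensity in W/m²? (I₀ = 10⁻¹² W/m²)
I = I₀·10^(β/10) = 2.51 × 10⁻⁷ W/m²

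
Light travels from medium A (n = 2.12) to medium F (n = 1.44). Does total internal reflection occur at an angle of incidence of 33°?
θc = arcsin(n₂/n₁) = 42.78°; 33° < θc, so no — the ray refracts.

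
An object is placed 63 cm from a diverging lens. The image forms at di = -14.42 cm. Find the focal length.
1/f = 1/do + 1/di → f = -18.7 cm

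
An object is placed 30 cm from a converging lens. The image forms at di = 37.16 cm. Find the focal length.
1/f = 1/do + 1/di → f = 16.6 cm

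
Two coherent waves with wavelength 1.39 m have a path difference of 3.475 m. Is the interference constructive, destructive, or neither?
destructive — path difference = 2.5λ, an odd multiple of λ/2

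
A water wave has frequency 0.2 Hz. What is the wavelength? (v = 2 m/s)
λ = v/f = 10 m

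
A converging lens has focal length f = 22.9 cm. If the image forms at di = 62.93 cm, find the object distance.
1/do = 1/f − 1/di → do = 36 cm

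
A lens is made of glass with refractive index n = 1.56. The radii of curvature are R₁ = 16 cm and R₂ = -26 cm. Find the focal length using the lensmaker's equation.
1/f = (n − 1)(1/R₁ − 1/R₂) → f = 17.69 cm (converging lens)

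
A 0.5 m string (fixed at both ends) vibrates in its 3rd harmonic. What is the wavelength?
λₙ = 2L/n = 0.3333 m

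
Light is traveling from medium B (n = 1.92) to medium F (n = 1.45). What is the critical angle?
θc = arcsin(n₂/n₁) = 49.04°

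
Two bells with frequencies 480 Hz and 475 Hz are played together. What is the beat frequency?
5 Hz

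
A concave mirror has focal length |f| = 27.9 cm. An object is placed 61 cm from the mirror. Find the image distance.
f = +27.9 cm (concave); 1/di = 1/f − 1/do → di = 51.42 cm (real image, in front of mirror)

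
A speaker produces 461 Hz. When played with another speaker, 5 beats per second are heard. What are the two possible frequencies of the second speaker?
f₂ = 461 ± 5 Hz → 466 Hz or 456 Hz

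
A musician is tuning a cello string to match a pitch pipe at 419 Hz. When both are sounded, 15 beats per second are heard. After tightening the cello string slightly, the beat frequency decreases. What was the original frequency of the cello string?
404 Hz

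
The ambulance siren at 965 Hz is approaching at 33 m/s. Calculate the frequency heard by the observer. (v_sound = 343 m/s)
f_obs = f·v/(v − v_s) = 1068 Hz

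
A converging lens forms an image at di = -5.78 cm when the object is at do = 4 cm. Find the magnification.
M = −di/do = 1.445 (upright image)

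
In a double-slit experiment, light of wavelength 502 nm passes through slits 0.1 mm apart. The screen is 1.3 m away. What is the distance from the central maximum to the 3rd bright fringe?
y = mλL/d = 19.58 mm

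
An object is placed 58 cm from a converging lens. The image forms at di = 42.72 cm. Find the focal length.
1/f = 1/do + 1/di → f = 24.6 cm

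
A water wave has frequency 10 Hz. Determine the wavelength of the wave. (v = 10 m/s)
λ = v/f = 1 m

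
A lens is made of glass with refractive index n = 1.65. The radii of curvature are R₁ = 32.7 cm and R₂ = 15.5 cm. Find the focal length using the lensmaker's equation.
1/f = (n − 1)(1/R₁ − 1/R₂) → f = -45.34 cm (diverging lens)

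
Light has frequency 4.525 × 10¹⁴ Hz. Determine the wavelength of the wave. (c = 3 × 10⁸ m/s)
λ = c/f = 663 nm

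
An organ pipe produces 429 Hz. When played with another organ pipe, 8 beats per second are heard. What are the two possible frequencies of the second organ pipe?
f₂ = 429 ± 8 Hz → 437 Hz or 421 Hz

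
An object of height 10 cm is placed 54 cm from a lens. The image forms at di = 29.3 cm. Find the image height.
hi = (-di/do) × ho = -5.426 cm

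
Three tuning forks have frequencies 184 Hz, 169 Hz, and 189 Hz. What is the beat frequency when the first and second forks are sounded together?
15 Hz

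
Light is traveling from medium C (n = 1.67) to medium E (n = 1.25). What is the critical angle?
θc = arcsin(n₂/n₁) = 48.46°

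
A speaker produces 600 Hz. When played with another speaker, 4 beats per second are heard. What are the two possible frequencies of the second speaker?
f₂ = 600 ± 4 Hz → 604 Hz or 596 Hz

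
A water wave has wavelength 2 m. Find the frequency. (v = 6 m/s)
f = v/λ = 3 Hz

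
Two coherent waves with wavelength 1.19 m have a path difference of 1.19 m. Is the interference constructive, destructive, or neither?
constructive — path difference = 1λ, a whole number of wavelengths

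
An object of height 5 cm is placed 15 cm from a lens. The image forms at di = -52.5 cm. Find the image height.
hi = (-di/do) × ho = 17.5 cm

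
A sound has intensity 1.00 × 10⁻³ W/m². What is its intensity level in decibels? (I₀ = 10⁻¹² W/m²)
β = 10·log₁₀(I/I₀) = 90 dB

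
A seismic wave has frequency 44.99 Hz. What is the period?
T = 1/f = 0.02223 s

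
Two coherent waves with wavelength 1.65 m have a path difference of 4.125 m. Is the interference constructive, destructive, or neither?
destructive — path difference = 2.5λ, an odd multiple of λ/2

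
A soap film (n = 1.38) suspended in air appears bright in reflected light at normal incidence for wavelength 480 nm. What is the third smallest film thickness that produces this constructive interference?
2nt = (m − ½)λ with m = 3 → t = (m − ½)λ/(2n) = 434.8 nm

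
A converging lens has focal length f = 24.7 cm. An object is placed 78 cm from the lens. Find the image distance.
1/di = 1/f − 1/do → di = 36.15 cm (real image)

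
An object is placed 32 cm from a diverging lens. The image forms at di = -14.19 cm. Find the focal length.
1/f = 1/do + 1/di → f = -25.5 cm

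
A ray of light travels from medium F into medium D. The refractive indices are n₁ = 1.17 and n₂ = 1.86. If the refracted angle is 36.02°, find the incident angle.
sin θ₁ = (n₂/n₁)·sin θ₂ → θ₁ = 69.21°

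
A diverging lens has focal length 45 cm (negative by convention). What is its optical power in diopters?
P = 1/f = -2.222 D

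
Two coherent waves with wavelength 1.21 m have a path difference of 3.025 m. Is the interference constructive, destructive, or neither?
destructive — path difference = 2.5λ, an odd multiple of λ/2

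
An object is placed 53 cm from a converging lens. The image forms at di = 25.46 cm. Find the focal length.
1/f = 1/do + 1/di → f = 17.2 cm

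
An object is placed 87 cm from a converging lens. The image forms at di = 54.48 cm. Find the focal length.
1/f = 1/do + 1/di → f = 33.5 cm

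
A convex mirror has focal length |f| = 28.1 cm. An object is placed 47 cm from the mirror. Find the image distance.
f = −28.1 cm (convex); 1/di = 1/f − 1/do → di = -17.59 cm (virtual image, behind mirror)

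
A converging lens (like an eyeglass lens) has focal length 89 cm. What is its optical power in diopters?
P = 1/f = 1.124 D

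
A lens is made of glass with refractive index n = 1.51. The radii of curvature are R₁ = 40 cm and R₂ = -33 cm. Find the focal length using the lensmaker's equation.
1/f = (n − 1)(1/R₁ − 1/R₂) → f = 35.46 cm (converging lens)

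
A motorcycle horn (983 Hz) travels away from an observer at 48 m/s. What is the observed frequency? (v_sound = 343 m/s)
f_obs = f·v/(v + v_s) = 862.3 Hz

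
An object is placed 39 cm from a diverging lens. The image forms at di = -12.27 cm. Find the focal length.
1/f = 1/do + 1/di → f = -17.9 cm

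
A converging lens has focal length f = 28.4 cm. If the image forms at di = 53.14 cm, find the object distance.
1/do = 1/f − 1/di → do = 61 cm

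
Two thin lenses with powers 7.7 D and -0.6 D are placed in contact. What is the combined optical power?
P_total = P₁ + P₂ = 7.1 D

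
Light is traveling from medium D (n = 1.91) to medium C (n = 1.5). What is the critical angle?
θc = arcsin(n₂/n₁) = 51.75°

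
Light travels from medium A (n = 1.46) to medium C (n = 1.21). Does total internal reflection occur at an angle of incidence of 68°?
θc = arcsin(n₂/n₁) = 55.97°; 68° > θc, so yes — total internal reflection.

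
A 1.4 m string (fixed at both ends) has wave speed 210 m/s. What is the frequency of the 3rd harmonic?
fₙ = nv/(2L) = 225 Hz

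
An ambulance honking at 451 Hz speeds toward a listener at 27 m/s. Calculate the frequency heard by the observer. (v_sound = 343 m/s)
f_obs = f·v/(v − v_s) = 489.5 Hz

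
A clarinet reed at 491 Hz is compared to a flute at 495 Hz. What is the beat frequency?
4 Hz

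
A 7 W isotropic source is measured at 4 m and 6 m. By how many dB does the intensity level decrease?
Δβ = 20·log₁₀(r₂/r₁) = 3.522 dB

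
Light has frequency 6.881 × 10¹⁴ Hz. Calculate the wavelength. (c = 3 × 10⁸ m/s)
λ = c/f = 436 nm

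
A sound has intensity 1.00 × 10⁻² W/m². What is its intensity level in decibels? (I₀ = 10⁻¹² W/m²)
β = 10·log₁₀(I/I₀) = 100 dB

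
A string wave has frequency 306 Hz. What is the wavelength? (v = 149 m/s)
λ = v/f = 0.4869 m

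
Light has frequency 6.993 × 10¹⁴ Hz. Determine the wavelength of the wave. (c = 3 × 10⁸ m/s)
λ = c/f = 429 nm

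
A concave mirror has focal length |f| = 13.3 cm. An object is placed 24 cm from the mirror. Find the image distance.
f = +13.3 cm (concave); 1/di = 1/f − 1/do → di = 29.83 cm (real image, in front of mirror)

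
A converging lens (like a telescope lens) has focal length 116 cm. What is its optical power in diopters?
P = 1/f = 0.8621 D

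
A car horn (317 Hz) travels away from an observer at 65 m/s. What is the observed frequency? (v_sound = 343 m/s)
f_obs = f·v/(v + v_s) = 266.5 Hz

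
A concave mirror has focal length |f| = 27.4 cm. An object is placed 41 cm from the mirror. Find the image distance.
f = +27.4 cm (concave); 1/di = 1/f − 1/do → di = 82.6 cm (real image, in front of mirror)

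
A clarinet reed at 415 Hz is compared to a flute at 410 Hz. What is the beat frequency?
5 Hz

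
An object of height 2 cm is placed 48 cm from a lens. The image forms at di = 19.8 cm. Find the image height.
hi = (-di/do) × ho = -0.825 cm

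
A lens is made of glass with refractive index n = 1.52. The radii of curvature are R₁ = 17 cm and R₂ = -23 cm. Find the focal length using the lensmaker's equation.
1/f = (n − 1)(1/R₁ − 1/R₂) → f = 18.8 cm (converging lens)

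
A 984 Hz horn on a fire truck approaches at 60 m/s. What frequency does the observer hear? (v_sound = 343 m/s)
f_obs = f·v/(v − v_s) = 1193 Hz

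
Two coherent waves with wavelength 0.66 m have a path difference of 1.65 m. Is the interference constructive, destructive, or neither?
destructive — path difference = 2.5λ, an odd multiple of λ/2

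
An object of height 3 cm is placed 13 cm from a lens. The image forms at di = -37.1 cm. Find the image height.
hi = (-di/do) × ho = 8.562 cm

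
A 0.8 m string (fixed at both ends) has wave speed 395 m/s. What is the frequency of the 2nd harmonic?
fₙ = nv/(2L) = 493.8 Hz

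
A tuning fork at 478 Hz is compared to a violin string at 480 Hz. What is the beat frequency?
2 Hz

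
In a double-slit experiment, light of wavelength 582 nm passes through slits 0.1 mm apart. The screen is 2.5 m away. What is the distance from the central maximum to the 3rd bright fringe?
y = mλL/d = 43.65 mm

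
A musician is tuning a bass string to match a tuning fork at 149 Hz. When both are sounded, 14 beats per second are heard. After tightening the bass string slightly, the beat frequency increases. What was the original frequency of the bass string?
163 Hz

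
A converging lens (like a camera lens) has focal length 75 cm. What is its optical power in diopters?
P = 1/f = 1.333 D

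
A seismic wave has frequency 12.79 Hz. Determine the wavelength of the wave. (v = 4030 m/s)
λ = v/f = 315.1 m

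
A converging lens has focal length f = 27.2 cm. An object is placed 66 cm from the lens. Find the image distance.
1/di = 1/f − 1/do → di = 46.27 cm (real image)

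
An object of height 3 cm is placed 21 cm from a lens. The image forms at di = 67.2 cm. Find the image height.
hi = (-di/do) × ho = -9.6 cm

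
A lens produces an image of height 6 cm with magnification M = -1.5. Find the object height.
ho = |hi|/|M| = 4 cm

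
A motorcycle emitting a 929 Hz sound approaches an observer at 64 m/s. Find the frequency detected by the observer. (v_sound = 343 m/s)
f_obs = f·v/(v − v_s) = 1142 Hz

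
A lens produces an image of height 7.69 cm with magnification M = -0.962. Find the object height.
ho = |hi|/|M| = 7.994 cm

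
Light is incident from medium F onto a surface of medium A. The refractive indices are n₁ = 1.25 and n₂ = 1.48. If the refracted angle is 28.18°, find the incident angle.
sin θ₁ = (n₂/n₁)·sin θ₂ → θ₁ = 34°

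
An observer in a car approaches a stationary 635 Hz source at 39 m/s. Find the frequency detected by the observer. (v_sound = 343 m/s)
f_obs = f·(v + v_o)/v = 707.2 Hz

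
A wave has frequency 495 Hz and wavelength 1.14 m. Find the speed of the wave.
v = fλ = 564.3 m/s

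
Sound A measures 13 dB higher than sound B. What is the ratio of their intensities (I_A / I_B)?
I_A/I_B = 10^(Δβ/10) = 19.95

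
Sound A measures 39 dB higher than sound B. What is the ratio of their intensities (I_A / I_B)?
I_A/I_B = 10^(Δβ/10) = 7943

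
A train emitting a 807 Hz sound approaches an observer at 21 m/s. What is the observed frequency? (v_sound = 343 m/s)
f_obs = f·v/(v − v_s) = 859.6 Hz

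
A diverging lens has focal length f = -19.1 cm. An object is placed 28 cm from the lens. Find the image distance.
1/di = 1/f − 1/do → di = -11.35 cm (virtual image)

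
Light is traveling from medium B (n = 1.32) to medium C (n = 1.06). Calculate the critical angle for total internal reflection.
θc = arcsin(n₂/n₁) = 53.42°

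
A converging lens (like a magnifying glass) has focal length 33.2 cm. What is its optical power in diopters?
P = 1/f = 3.012 D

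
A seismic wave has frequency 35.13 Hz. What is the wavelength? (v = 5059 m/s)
λ = v/f = 144 m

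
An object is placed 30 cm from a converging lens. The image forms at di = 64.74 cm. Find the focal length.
1/f = 1/do + 1/di → f = 20.5 cm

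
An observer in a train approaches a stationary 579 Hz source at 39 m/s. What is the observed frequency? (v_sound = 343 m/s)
f_obs = f·(v + v_o)/v = 644.8 Hz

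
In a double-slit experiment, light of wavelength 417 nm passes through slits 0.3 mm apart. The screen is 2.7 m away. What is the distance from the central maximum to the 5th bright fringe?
y = mλL/d = 18.77 mm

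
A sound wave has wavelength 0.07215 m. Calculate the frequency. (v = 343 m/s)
f = v/λ = 4754 Hz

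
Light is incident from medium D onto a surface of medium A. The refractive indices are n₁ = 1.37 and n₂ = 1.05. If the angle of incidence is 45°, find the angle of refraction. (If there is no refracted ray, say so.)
sin θ₂ = (n₁/n₂)·sin θ₁ = 0.9226 → θ₂ = 67.31°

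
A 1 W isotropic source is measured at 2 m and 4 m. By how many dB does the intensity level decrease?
Δβ = 20·log₁₀(r₂/r₁) = 6.021 dB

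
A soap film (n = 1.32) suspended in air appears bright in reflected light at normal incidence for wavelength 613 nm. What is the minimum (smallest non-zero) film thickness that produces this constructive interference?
2nt = (m − ½)λ with m = 1 → t = (m − ½)λ/(2n) = 116.1 nm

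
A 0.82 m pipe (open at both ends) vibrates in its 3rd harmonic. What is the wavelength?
λₙ = 2L/n = 0.5467 m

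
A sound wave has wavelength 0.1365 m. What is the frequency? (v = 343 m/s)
f = v/λ = 2513 Hz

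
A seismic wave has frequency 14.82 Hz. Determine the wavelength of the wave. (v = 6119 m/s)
λ = v/f = 412.9 m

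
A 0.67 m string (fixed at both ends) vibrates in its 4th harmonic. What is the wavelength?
λₙ = 2L/n = 0.335 m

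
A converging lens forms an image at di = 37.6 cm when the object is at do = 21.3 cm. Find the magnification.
M = −di/do = -1.765 (inverted image)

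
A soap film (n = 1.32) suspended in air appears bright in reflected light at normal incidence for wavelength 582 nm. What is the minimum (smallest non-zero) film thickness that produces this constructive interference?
2nt = (m − ½)λ with m = 1 → t = (m − ½)λ/(2n) = 110.2 nm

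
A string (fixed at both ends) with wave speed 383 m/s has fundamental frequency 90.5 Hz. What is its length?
L = v/(2f₁) = 2.116 m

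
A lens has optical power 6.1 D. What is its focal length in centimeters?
f = 1/P = 16.39 cm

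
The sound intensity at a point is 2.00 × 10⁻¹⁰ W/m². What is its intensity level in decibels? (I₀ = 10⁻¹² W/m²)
β = 10·log₁₀(I/I₀) = 23.01 dB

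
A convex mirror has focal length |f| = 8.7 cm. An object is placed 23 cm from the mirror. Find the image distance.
f = −8.7 cm (convex); 1/di = 1/f − 1/do → di = -6.312 cm (virtual image, behind mirror)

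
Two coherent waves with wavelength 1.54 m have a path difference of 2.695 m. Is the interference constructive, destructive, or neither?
neither (partial) — path difference = 1.75λ, neither a whole number of wavelengths nor an odd multiple of λ/2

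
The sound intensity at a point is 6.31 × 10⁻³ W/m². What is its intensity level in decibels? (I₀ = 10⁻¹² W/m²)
β = 10·log₁₀(I/I₀) = 98 dB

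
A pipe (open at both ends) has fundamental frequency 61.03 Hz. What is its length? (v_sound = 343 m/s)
L = v/(2f₁) = 2.81 m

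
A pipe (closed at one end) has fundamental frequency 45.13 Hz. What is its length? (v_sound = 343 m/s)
L = v/(4f₁) = 1.9 m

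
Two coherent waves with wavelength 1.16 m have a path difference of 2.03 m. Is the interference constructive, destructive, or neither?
neither (partial) — path difference = 1.75λ, neither a whole number of wavelengths nor an odd multiple of λ/2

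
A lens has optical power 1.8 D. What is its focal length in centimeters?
f = 1/P = 55.56 cm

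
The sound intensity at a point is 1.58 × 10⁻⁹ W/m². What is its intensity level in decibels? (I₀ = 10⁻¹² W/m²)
β = 10·log₁₀(I/I₀) = 31.99 dB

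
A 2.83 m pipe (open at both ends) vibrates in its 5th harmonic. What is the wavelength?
λₙ = 2L/n = 1.132 m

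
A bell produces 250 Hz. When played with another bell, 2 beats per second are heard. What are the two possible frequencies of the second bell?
f₂ = 250 ± 2 Hz → 252 Hz or 248 Hz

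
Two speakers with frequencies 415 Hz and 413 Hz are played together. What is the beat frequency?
2 Hz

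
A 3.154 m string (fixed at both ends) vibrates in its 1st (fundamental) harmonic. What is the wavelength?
λₙ = 2L/n = 6.308 m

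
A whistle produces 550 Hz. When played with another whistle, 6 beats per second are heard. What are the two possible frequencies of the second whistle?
f₂ = 550 ± 6 Hz → 556 Hz or 544 Hz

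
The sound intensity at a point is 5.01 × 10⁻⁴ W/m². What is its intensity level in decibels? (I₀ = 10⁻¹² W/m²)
β = 10·log₁₀(I/I₀) = 87 dB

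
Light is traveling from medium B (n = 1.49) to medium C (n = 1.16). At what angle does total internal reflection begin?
θc = arcsin(n₂/n₁) = 51.13°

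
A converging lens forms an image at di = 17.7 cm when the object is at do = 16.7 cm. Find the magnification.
M = −di/do = -1.06 (inverted image)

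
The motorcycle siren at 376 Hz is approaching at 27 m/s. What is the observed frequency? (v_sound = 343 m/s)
f_obs = f·v/(v − v_s) = 408.1 Hz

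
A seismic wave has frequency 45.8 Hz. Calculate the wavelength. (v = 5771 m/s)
λ = v/f = 126 m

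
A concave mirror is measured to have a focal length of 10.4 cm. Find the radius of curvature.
R = 2|f| = 20.8 cm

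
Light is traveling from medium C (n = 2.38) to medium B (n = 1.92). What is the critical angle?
θc = arcsin(n₂/n₁) = 53.78°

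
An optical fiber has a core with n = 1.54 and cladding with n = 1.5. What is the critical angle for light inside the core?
θc = arcsin(n_cladding/n_core) = 76.91°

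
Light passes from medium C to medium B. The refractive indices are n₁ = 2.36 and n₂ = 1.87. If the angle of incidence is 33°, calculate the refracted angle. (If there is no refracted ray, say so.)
sin θ₂ = (n₁/n₂)·sin θ₁ = 0.6874 → θ₂ = 43.42°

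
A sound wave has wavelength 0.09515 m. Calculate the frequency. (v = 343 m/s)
f = v/λ = 3605 Hz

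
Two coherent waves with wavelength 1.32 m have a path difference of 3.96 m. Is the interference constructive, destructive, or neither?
constructive — path difference = 3λ, a whole number of wavelengths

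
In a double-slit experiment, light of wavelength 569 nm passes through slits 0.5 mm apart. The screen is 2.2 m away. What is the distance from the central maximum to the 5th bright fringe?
y = mλL/d = 12.52 mm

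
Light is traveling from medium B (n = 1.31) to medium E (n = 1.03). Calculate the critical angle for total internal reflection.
θc = arcsin(n₂/n₁) = 51.84°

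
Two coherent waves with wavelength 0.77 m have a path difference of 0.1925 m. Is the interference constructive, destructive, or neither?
neither (partial) — path difference = 0.25λ, neither a whole number of wavelengths nor an odd multiple of λ/2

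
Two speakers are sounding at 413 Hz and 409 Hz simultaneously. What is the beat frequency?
4 Hz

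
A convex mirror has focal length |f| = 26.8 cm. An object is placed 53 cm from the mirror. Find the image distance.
f = −26.8 cm (convex); 1/di = 1/f − 1/do → di = -17.8 cm (virtual image, behind mirror)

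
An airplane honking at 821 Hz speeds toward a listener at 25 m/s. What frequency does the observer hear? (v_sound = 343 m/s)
f_obs = f·v/(v − v_s) = 885.5 Hz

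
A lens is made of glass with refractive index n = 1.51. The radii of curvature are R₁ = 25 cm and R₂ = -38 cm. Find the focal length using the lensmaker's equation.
1/f = (n − 1)(1/R₁ − 1/R₂) → f = 29.57 cm (converging lens)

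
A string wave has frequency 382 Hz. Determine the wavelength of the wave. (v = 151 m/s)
λ = v/f = 0.3953 m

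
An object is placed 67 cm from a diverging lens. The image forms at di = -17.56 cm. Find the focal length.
1/f = 1/do + 1/di → f = -23.8 cm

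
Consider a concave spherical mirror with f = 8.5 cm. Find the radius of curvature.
R = 2|f| = 17 cm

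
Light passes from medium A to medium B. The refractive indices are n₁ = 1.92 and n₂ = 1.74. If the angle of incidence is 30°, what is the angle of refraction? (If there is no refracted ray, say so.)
sin θ₂ = (n₁/n₂)·sin θ₁ = 0.5517 → θ₂ = 33.49°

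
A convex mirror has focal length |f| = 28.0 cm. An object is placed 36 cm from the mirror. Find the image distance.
f = −28.0 cm (convex); 1/di = 1/f − 1/do → di = -15.75 cm (virtual image, behind mirror)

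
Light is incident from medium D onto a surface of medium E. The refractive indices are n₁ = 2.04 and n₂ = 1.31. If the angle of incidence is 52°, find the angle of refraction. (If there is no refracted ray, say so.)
sin θ₂ = (n₁/n₂)·sin θ₁ = 1.227 > 1, so there is no refracted ray — the light undergoes total internal reflection.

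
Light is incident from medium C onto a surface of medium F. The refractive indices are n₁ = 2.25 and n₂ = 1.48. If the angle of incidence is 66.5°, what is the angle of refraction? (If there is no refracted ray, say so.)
sin θ₂ = (n₁/n₂)·sin θ₁ = 1.394 > 1, so there is no refracted ray — the light undergoes total internal reflection.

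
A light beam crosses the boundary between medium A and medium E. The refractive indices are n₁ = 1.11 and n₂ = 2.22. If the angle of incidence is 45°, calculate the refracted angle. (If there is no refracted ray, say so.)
sin θ₂ = (n₁/n₂)·sin θ₁ = 0.3536 → θ₂ = 20.7°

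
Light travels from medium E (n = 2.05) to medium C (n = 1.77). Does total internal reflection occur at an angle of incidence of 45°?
θc = arcsin(n₂/n₁) = 59.7°; 45° < θc, so no — the ray refracts.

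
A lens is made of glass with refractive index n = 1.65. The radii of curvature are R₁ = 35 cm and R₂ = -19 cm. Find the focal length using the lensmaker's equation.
1/f = (n − 1)(1/R₁ − 1/R₂) → f = 18.95 cm (converging lens)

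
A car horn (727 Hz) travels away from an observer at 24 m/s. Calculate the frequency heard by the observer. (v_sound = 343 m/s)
f_obs = f·v/(v + v_s) = 679.5 Hz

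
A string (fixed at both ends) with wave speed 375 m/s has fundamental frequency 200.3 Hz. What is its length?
L = v/(2f₁) = 0.9361 m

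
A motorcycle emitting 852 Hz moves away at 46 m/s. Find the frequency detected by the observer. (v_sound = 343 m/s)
f_obs = f·v/(v + v_s) = 751.2 Hz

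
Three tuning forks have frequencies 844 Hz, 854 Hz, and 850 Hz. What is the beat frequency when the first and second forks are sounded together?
10 Hz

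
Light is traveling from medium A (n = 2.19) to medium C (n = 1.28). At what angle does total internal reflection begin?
θc = arcsin(n₂/n₁) = 35.77°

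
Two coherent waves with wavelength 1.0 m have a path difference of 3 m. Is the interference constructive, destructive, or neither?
constructive — path difference = 3λ, a whole number of wavelengths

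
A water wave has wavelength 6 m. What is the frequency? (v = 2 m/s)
f = v/λ = 0.3333 Hz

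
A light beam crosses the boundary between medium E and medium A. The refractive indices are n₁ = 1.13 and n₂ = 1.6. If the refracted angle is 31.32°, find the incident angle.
sin θ₁ = (n₂/n₁)·sin θ₂ → θ₁ = 47.39°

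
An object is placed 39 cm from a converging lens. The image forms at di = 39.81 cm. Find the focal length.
1/f = 1/do + 1/di → f = 19.7 cm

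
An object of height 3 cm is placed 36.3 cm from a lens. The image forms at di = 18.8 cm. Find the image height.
hi = (-di/do) × ho = -1.554 cm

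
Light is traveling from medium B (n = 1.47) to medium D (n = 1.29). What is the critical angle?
θc = arcsin(n₂/n₁) = 61.35°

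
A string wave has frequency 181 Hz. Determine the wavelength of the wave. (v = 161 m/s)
λ = v/f = 0.8895 m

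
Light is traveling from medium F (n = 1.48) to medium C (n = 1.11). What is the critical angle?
θc = arcsin(n₂/n₁) = 48.59°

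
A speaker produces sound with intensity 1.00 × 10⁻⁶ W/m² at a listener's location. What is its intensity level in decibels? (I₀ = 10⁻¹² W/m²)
β = 10·log₁₀(I/I₀) = 60 dB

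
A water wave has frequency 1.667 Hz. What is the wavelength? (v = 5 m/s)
λ = v/f = 2.999 m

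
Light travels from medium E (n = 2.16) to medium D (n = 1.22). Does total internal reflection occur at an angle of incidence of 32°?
θc = arcsin(n₂/n₁) = 34.39°; 32° < θc, so no — the ray refracts.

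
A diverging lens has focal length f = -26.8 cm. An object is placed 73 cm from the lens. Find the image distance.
1/di = 1/f − 1/do → di = -19.6 cm (virtual image)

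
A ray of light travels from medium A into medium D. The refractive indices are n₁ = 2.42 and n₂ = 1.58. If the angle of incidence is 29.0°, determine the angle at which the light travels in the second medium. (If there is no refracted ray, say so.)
sin θ₂ = (n₁/n₂)·sin θ₁ = 0.7426 → θ₂ = 47.95°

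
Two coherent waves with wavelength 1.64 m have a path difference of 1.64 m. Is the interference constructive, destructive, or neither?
constructive — path difference = 1λ, a whole number of wavelengths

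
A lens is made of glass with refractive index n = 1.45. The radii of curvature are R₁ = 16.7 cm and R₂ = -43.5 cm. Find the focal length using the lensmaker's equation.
1/f = (n − 1)(1/R₁ − 1/R₂) → f = 26.82 cm (converging lens)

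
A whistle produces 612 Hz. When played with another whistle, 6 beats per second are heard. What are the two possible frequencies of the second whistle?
f₂ = 612 ± 6 Hz → 618 Hz or 606 Hz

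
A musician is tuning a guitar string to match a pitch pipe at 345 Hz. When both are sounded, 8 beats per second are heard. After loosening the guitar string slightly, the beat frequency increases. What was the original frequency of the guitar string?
337 Hz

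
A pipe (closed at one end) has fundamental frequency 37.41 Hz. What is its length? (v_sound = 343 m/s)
L = v/(4f₁) = 2.292 m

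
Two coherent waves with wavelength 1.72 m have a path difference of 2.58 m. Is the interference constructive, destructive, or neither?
destructive — path difference = 1.5λ, an odd multiple of λ/2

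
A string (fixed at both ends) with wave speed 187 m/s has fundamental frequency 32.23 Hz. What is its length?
L = v/(2f₁) = 2.901 m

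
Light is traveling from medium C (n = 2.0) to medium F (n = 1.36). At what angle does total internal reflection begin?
θc = arcsin(n₂/n₁) = 42.84°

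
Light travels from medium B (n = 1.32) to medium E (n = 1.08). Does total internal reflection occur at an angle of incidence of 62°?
θc = arcsin(n₂/n₁) = 54.9°; 62° > θc, so yes — total internal reflection.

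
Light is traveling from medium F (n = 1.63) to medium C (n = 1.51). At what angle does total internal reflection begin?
θc = arcsin(n₂/n₁) = 67.88°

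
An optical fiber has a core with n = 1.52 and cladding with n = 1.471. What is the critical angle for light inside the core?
θc = arcsin(n_cladding/n_core) = 75.41°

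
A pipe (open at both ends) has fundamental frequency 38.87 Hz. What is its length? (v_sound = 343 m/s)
L = v/(2f₁) = 4.412 m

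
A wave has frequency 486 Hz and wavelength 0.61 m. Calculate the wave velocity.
v = fλ = 296.5 m/s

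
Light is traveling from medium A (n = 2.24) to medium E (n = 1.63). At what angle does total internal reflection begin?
θc = arcsin(n₂/n₁) = 46.69°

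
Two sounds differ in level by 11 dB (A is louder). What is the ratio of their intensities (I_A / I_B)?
I_A/I_B = 10^(Δβ/10) = 12.59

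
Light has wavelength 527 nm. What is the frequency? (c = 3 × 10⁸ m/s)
f = c/λ = 5.693 × 10¹⁴ Hz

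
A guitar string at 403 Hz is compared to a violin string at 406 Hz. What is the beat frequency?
3 Hz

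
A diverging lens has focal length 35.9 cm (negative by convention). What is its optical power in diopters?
P = 1/f = -2.786 D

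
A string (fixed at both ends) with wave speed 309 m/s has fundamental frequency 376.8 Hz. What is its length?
L = v/(2f₁) = 0.41 m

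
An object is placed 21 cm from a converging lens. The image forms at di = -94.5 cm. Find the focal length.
1/f = 1/do + 1/di → f = 27 cm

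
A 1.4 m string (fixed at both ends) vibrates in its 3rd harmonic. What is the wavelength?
λₙ = 2L/n = 0.9333 m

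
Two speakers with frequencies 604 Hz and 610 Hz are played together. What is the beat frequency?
6 Hz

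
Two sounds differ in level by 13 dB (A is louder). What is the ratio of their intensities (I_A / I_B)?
I_A/I_B = 10^(Δβ/10) = 19.95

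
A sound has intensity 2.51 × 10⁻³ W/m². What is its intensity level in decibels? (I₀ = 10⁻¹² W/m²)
β = 10·log₁₀(I/I₀) = 94 dB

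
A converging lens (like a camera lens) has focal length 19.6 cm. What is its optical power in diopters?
P = 1/f = 5.102 D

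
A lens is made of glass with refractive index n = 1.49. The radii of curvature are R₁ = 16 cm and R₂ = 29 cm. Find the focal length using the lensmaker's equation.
1/f = (n − 1)(1/R₁ − 1/R₂) → f = 72.84 cm (converging lens)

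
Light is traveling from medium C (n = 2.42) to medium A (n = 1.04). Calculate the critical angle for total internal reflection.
θc = arcsin(n₂/n₁) = 25.45°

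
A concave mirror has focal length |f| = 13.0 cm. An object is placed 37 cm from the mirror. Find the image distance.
f = +13.0 cm (concave); 1/di = 1/f − 1/do → di = 20.04 cm (real image, in front of mirror)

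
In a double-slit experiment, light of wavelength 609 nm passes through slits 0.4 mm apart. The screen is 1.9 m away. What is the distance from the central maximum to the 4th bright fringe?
y = mλL/d = 11.57 mm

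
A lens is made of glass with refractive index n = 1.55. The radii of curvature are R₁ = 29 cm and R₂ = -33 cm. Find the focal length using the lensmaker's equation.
1/f = (n − 1)(1/R₁ − 1/R₂) → f = 28.06 cm (converging lens)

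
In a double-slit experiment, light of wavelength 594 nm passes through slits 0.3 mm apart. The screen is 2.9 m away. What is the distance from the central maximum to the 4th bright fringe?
y = mλL/d = 22.97 mm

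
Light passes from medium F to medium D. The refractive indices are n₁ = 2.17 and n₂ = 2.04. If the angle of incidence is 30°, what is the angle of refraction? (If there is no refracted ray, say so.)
sin θ₂ = (n₁/n₂)·sin θ₁ = 0.5319 → θ₂ = 32.13°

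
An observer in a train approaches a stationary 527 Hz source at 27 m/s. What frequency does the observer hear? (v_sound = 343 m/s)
f_obs = f·(v + v_o)/v = 568.5 Hz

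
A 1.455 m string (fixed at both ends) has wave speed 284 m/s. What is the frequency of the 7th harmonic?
fₙ = nv/(2L) = 683.2 Hz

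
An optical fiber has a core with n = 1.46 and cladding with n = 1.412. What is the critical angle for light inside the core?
θc = arcsin(n_cladding/n_core) = 75.27°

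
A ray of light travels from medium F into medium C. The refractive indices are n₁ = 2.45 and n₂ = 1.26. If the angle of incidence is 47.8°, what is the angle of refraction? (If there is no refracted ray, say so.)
sin θ₂ = (n₁/n₂)·sin θ₁ = 1.44 > 1, so there is no refracted ray — the light undergoes total internal reflection.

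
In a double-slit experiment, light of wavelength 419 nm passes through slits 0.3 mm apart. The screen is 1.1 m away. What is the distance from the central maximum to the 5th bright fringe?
y = mλL/d = 7.682 mm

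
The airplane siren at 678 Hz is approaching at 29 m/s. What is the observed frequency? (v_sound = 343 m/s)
f_obs = f·v/(v − v_s) = 740.6 Hz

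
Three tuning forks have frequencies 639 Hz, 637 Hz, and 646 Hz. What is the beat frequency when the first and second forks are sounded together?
2 Hz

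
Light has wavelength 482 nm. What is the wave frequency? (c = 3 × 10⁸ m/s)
f = c/λ = 6.224 × 10¹⁴ Hz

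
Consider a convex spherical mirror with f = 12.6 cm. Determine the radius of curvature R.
R = 2|f| = 25.2 cm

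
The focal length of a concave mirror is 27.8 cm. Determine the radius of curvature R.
R = 2|f| = 55.6 cm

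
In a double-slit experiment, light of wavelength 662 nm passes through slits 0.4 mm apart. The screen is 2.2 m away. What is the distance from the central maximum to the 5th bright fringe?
y = mλL/d = 18.21 mm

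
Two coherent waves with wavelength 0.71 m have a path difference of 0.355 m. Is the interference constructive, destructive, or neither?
destructive — path difference = 0.5λ, an odd multiple of λ/2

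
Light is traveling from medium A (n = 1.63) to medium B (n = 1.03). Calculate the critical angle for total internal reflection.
θc = arcsin(n₂/n₁) = 39.19°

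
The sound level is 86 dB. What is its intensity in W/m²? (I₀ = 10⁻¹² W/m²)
I = I₀·10^(β/10) = 3.98 × 10⁻⁴ W/m²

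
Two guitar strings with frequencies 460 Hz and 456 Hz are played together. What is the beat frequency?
4 Hz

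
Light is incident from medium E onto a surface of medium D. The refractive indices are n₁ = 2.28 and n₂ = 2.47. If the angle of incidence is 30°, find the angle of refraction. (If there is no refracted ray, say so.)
sin θ₂ = (n₁/n₂)·sin θ₁ = 0.4615 → θ₂ = 27.49°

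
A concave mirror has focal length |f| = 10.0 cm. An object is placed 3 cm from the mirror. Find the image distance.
f = +10.0 cm (concave); 1/di = 1/f − 1/do → di = -4.286 cm (virtual image, behind mirror)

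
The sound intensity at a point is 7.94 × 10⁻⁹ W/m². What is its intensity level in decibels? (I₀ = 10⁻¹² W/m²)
β = 10·log₁₀(I/I₀) = 39 dB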